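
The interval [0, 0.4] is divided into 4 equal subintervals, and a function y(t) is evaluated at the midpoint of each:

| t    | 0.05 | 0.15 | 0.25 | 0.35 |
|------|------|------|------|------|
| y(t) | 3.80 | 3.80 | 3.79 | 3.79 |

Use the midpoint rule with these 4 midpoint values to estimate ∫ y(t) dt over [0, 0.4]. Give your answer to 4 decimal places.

h = 0.1, n = 4.
h·[y(m₁) + y(m₂) + y(m₃) + y(m₄)] = 0.1·(15.18) = 1.5180.

1.5180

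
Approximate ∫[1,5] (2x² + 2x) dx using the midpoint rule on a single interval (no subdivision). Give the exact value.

M = (b−a)·f(3) = 4·(24) = 96.

96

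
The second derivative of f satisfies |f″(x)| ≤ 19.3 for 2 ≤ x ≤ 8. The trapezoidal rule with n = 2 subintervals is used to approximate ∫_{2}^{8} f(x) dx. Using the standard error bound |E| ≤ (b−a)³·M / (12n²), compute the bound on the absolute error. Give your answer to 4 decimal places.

86.8500

|E| ≤ (6)³·19.3 / (12·2²) = 4168.8/48 = 86.8500.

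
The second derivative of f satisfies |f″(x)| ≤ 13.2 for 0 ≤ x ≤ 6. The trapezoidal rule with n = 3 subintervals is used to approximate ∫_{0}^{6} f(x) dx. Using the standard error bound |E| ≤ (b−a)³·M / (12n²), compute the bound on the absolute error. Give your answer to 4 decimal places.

26.4000

|E| ≤ (6)³·13.2 / (12·3²) = 2851.2/108 = 26.4000.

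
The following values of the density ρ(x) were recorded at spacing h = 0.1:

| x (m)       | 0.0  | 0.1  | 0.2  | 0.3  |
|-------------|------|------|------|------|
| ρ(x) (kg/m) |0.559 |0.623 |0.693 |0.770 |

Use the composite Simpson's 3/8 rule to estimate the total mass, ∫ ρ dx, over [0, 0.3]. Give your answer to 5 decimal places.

h = 0.1, n = 3.
(3h/8)·[y₀ + 3y₁ + 3y₂ + y₃] = 0.0375·(5.277) = 0.19789.

0.19789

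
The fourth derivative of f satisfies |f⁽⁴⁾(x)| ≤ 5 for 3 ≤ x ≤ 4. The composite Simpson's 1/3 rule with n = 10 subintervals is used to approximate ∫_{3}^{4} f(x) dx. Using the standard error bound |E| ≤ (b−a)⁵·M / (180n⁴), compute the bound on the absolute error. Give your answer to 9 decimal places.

0.000002778

|E| ≤ (1)⁵·5 / (180·10⁴) = 5/1800000 = 0.000002778.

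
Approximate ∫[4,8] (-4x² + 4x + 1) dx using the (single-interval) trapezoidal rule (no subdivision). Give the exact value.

T = (b−a)/2 · [f(4) + f(8)] = 2·[(-47) + (-223)] = -540.

-540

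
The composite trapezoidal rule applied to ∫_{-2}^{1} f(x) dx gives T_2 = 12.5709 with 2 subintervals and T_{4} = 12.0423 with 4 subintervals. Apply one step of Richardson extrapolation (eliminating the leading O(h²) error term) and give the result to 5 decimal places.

R = (4·T_{4} − T_2) / 3 = (4·12.0423 − 12.5709)/3 = (35.5983)/3 = 11.86610.

11.86610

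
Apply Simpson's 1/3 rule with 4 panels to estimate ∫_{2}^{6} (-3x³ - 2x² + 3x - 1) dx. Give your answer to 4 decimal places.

-1054.6667

h = (6 − 2)/4 = 1.
Nodes x₀,…,x₄ = 2, 3, 4, 5, 6.
f(x) = -3x³ - 2x² + 3x - 1: f₀=-27, f₁=-91, f₂=-213, f₃=-411, f₄=-703.
(h/3)·[f₀ + 4f₁ + 2f₂ + 4f₃ + f₄] = 0.333333·(-3164) = -1054.6667.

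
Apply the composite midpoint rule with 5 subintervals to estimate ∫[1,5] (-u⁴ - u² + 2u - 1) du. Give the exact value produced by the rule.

-632.74112

h = (5 − 1)/5 = 0.8.
Midpoints m₁,…,m₅ = 1.4, 2.2, 3, 3.8, 4.6.
f(m₁)=-4.0016, f(m₂)=-24.8656, f(m₃)=-85, f(m₄)=-216.3536, f(m₅)=-460.7056.
h·[f(m₁) + f(m₂) + f(m₃) + f(m₄) + f(m₅)] = 0.8·(-790.9264) = -632.74112.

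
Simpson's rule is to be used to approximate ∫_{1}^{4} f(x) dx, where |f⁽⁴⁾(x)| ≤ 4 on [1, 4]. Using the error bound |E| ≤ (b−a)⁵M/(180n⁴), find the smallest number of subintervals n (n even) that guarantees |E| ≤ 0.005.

Need 972/(180n⁴) ≤ 0.005.
n⁴ ≥ 972/(180·0.005) = 1080 ⇒ n ≥ 5.7327, so the smallest even n is 6. (n must be even for Simpson's rule.)

6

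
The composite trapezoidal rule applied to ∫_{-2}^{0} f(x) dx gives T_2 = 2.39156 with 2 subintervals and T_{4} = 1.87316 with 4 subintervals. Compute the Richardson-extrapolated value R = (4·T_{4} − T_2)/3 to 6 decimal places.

R = (4·T_{4} − T_2) / 3 = (4·1.87316 − 2.39156)/3 = (5.10108)/3 = 1.700360.

1.700360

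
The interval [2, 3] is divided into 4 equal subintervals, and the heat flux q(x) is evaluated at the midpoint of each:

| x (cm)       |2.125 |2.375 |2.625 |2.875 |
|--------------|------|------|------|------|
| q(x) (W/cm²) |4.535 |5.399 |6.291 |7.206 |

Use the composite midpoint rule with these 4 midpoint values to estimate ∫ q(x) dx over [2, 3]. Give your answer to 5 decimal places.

5.85775

h = 0.25, n = 4.
h·[y(m₁) + y(m₂) + y(m₃) + y(m₄)] = 0.25·(23.431) = 5.85775.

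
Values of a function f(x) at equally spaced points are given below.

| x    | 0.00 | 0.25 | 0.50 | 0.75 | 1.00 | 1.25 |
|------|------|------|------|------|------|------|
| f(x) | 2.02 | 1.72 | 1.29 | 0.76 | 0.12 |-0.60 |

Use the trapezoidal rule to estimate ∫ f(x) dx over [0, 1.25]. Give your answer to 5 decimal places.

h = 0.25, n = 5.
(h/2)·[y₀ + 2y₁ + 2y₂ + 2y₃ + 2y₄ + y₅] = 0.125·(9.20) = 1.15000.

1.15000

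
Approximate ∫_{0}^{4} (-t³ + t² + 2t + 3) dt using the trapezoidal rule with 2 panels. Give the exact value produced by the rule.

h = (4 − 0)/2 = 2.
Nodes t₀,…,t₂ = 0, 2, 4.
f(t) = -t³ + t² + 2t + 3: f₀=3, f₁=3, f₂=-37.
(h/2)·[f₀ + 2f₁ + f₂] = 1·(-28) = -28.

-28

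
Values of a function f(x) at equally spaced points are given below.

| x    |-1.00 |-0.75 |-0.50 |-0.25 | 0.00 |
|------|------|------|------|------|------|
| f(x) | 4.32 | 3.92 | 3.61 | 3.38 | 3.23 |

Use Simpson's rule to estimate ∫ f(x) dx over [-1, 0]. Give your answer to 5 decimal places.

3.66417

h = 0.25, n = 4.
(h/3)·[y₀ + 4y₁ + 2y₂ + 4y₃ + y₄] = 0.083333·(43.97) = 3.66417.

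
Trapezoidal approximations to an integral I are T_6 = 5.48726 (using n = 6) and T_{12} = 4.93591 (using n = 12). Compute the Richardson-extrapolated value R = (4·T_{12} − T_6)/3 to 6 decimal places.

4.752127

R = (4·T_{12} − T_6) / 3 = (4·4.93591 − 5.48726)/3 = (14.25638)/3 = 4.752127.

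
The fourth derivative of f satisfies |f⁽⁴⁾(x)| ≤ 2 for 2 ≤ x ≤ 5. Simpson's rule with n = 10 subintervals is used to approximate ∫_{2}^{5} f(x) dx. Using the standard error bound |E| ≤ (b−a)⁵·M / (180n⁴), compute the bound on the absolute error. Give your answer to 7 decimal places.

0.0002700

|E| ≤ (3)⁵·2 / (180·10⁴) = 486/1800000 = 0.0002700.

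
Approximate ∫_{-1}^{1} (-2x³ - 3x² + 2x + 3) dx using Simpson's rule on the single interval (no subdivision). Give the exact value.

S = (b−a)/6 · [f(-1) + 4f(0) + f(1)] = 0.333333·[0 + 4·3 + 0] = 4.

4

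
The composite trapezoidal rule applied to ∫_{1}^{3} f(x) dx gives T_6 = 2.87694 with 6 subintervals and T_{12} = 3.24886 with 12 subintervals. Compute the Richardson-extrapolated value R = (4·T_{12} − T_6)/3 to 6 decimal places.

R = (4·T_{12} − T_6) / 3 = (4·3.24886 − 2.87694)/3 = (10.11850)/3 = 3.372833.

3.372833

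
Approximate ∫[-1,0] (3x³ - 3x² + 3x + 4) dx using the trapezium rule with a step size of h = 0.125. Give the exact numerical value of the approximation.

h = (0 − (-1))/8 = 0.125.
Nodes x₀,…,x₈ = -1, -0.875, -0.75, -0.625, -0.5, -0.375, -0.25, -0.125, 0.
f(x) = 3x³ - 3x² + 3x + 4: f₀=-5, f₁=-2.931640625, f₂=-1.203125, f₃=0.220703125, f₄=1.375, f₅=2.294921875, f₆=3.015625, f₇=3.572265625, f₈=4.
(h/2)·[f₀ + 2f₁ + 2f₂ + 2f₃ + 2f₄ + 2f₅ + 2f₆ + 2f₇ + f₈] = 0.0625·(11.6875) = 0.73046875.

0.73046875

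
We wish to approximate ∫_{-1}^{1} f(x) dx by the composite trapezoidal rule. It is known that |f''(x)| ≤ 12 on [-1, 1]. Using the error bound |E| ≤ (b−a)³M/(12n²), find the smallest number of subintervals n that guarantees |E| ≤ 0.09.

Need 96/(12n²) ≤ 0.09.
n² ≥ 96/(12·0.09) = 88.8889 ⇒ n ≥ 9.4281, so the smallest n is 10.

10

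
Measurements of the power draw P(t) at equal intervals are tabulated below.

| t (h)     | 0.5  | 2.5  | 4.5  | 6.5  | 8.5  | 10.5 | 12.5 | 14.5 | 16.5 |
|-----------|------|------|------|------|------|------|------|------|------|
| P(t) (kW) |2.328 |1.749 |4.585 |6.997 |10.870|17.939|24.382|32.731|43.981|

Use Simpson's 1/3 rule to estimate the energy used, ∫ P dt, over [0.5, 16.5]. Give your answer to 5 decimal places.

242.43133

h = 2, n = 8.
(h/3)·[y₀ + 4y₁ + 2y₂ + 4y₃ + 2y₄ + 4y₅ + 2y₆ + 4y₇ + y₈] = 0.666667·(363.647) = 242.43133.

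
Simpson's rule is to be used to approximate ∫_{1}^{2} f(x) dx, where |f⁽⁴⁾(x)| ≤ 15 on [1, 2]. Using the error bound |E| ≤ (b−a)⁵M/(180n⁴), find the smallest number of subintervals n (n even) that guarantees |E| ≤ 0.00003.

Need 15/(180n⁴) ≤ 0.00003.
n⁴ ≥ 15/(180·0.00003) = 2777.78 ⇒ n ≥ 7.2598, so the smallest even n is 8. (n must be even for Simpson's rule.)

8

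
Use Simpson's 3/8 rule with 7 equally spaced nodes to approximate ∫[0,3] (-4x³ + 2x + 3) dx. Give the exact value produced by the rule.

-63

h = (3 − 0)/6 = 0.5.
Nodes x₀,…,x₆ = 0, 0.5, 1, 1.5, 2, 2.5, 3.
f(x) = -4x³ + 2x + 3: f₀=3, f₁=3.5, f₂=1, f₃=-7.5, f₄=-25, f₅=-54.5, f₆=-99.
(3h/8)·[f₀ + 3f₁ + 3f₂ + 2f₃ + 3f₄ + 3f₅ + f₆] = 0.1875·(-336) = -63.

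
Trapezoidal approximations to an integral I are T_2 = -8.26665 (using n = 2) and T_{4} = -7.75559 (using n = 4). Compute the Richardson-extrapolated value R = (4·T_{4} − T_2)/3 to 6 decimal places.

R = (4·T_{4} − T_2) / 3 = (4·(-7.75559) − (-8.26665))/3 = (-22.75571)/3 = -7.585237.

-7.585237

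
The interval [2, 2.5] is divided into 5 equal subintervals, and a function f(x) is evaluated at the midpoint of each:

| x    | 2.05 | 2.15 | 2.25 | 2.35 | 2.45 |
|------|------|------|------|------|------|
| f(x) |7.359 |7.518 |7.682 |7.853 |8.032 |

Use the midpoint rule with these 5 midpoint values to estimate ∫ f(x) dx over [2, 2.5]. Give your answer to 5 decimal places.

3.84440

h = 0.1, n = 5.
h·[y(m₁) + y(m₂) + y(m₃) + y(m₄) + y(m₅)] = 0.1·(38.444) = 3.84440.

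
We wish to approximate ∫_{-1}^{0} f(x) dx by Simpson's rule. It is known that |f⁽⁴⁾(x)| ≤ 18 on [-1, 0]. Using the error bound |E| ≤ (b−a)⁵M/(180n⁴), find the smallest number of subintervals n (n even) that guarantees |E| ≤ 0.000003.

14

Need 18/(180n⁴) ≤ 0.000003.
n⁴ ≥ 18/(180·0.000003) = 33333.3 ⇒ n ≥ 13.5120, so the smallest even n is 14. (n must be even for Simpson's rule.)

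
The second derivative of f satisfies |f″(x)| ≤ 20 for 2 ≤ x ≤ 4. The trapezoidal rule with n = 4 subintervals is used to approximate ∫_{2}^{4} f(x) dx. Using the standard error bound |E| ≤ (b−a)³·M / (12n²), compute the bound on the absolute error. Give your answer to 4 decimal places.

0.8333

|E| ≤ (2)³·20 / (12·4²) = 160/192 = 0.8333.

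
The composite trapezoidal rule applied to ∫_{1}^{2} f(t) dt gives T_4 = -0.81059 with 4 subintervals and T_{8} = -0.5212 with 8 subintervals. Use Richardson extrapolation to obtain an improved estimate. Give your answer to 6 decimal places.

R = (4·T_{8} − T_4) / 3 = (4·(-0.5212) − (-0.81059))/3 = (-1.27421)/3 = -0.424737.

-0.424737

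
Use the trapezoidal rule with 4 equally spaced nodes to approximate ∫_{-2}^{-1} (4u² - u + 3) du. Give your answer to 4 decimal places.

13.9074

h = (-1 − (-2))/3 = 0.333333.
Nodes u₀,…,u₃ = -2, -1.666667, -1.333333, -1.
f(u) = 4u² - u + 3: f₀=21, f₁=15.777778, f₂=11.444444, f₃=8.
(h/2)·[f₀ + 2f₁ + 2f₂ + f₃] = 0.166667·(83.444444) = 13.9074.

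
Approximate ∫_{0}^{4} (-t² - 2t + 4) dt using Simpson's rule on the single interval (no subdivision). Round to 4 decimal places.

S = (b−a)/6 · [f(0) + 4f(2) + f(4)] = 0.666667·[4 + 4·(-4) + (-20)] = -21.3333.

-21.3333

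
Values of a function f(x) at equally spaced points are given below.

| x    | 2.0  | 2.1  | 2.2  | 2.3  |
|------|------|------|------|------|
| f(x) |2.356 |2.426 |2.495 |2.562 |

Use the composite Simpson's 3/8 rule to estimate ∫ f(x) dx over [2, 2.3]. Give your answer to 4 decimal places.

h = 0.1, n = 3.
(3h/8)·[y₀ + 3y₁ + 3y₂ + y₃] = 0.0375·(19.681) = 0.7380.

0.7380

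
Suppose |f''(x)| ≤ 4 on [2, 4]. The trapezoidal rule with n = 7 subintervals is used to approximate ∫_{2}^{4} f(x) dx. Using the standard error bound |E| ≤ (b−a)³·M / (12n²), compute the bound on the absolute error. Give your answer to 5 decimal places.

0.05442

|E| ≤ (2)³·4 / (12·7²) = 32/588 = 0.05442.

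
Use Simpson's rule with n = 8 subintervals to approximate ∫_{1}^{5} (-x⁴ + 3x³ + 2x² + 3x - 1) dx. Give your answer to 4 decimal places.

h = (5 − 1)/8 = 0.5.
Nodes x₀,…,x₈ = 1, 1.5, 2, 2.5, 3, 3.5, 4, 4.5, 5.
f(x) = -x⁴ + 3x³ + 2x² + 3x - 1: f₀=6, f₁=13.0625, f₂=21, f₃=26.8125, f₄=26, f₅=12.5625, f₆=-21, f₇=-83.6875, f₈=-186.
(h/3)·[f₀ + 4f₁ + 2f₂ + 4f₃ + 2f₄ + 4f₅ + 2f₆ + 4f₇ + f₈] = 0.166667·(-253) = -42.1667.

-42.1667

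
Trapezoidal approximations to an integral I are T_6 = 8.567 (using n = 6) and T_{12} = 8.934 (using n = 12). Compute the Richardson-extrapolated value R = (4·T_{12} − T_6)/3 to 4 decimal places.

R = (4·T_{12} − T_6) / 3 = (4·8.934 − 8.567)/3 = (27.169)/3 = 9.0563.

9.0563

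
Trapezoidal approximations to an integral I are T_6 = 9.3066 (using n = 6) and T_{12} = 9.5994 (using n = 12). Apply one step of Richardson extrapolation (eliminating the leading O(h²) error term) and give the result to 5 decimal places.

9.69700

R = (4·T_{12} − T_6) / 3 = (4·9.5994 − 9.3066)/3 = (29.0910)/3 = 9.69700.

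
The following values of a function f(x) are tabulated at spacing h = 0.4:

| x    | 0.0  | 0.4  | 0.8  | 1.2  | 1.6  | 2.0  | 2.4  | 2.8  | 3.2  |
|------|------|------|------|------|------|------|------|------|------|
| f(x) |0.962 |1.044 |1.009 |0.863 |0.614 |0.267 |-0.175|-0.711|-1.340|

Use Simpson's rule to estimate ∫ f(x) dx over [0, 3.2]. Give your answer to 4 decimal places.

h = 0.4, n = 8.
(h/3)·[y₀ + 4y₁ + 2y₂ + 4y₃ + 2y₄ + 4y₅ + 2y₆ + 4y₇ + y₈] = 0.133333·(8.370) = 1.1160.

1.1160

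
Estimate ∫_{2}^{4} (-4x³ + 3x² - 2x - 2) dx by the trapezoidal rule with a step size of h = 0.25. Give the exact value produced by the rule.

h = (4 − 2)/8 = 0.25.
Nodes x₀,…,x₈ = 2, 2.25, 2.5, 2.75, 3, 3.25, 3.5, 3.75, 4.
f(x) = -4x³ + 3x² - 2x - 2: f₀=-26, f₁=-36.875, f₂=-50.75, f₃=-68, f₄=-89, f₅=-114.125, f₆=-143.75, f₇=-178.25, f₈=-218.
(h/2)·[f₀ + 2f₁ + 2f₂ + 2f₃ + 2f₄ + 2f₅ + 2f₆ + 2f₇ + f₈] = 0.125·(-1605.5) = -200.6875.

-200.6875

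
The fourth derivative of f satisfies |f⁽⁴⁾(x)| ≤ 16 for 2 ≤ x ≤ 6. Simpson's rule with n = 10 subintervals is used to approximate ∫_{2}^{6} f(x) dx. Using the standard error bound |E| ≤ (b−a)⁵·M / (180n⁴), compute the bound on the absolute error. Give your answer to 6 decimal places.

|E| ≤ (4)⁵·16 / (180·10⁴) = 16384/1800000 = 0.009102.

0.009102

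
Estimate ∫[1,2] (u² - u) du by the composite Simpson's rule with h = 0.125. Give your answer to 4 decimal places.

h = (2 − 1)/8 = 0.125.
Nodes u₀,…,u₈ = 1, 1.125, 1.25, 1.375, 1.5, 1.625, 1.75, 1.875, 2.
f(u) = u² - u: f₀=0, f₁=0.140625, f₂=0.3125, f₃=0.515625, f₄=0.75, f₅=1.015625, f₆=1.3125, f₇=1.640625, f₈=2.
(h/3)·[f₀ + 4f₁ + 2f₂ + 4f₃ + 2f₄ + 4f₅ + 2f₆ + 4f₇ + f₈] = 0.041667·(20) = 0.8333.

0.8333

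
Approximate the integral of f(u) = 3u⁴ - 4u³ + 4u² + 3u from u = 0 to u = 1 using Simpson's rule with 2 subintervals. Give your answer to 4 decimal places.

2.4583

h = (1 − 0)/2 = 0.5.
Nodes u₀,…,u₂ = 0, 0.5, 1.
f(u) = 3u⁴ - 4u³ + 4u² + 3u: f₀=0, f₁=2.1875, f₂=6.
(h/3)·[f₀ + 4f₁ + f₂] = 0.166667·(14.75) = 2.4583.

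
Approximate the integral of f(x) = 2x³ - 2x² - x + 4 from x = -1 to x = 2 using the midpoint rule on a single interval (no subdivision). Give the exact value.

9.75

M = (b−a)·f(0.5) = 3·(3.25) = 9.75.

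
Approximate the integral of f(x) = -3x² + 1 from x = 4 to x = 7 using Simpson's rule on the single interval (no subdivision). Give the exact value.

-276

S = (b−a)/6 · [f(4) + 4f(5.5) + f(7)] = 0.5·[(-47) + 4·(-89.75) + (-146)] = -276.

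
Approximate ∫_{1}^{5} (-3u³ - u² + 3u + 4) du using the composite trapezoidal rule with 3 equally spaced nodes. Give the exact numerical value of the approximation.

h = (5 − 1)/2 = 2.
Nodes u₀,…,u₂ = 1, 3, 5.
f(u) = -3u³ - u² + 3u + 4: f₀=3, f₁=-77, f₂=-381.
(h/2)·[f₀ + 2f₁ + f₂] = 1·(-532) = -532.

-532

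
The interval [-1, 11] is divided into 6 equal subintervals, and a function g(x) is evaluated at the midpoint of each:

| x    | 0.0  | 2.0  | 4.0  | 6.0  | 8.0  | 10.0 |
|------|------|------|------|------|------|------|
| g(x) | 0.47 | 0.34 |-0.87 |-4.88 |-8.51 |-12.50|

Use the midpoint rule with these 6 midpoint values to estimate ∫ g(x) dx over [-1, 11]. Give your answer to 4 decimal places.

h = 2, n = 6.
h·[y(m₁) + y(m₂) + y(m₃) + y(m₄) + y(m₅) + y(m₆)] = 2·(-25.95) = -51.9000.

-51.9000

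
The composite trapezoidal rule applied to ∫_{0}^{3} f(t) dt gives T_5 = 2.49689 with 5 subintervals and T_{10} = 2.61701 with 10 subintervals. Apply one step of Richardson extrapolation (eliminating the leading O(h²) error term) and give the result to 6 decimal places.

2.657050

R = (4·T_{10} − T_5) / 3 = (4·2.61701 − 2.49689)/3 = (7.97115)/3 = 2.657050.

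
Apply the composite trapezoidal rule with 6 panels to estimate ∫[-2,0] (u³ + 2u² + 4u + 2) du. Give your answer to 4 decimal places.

h = (0 − (-2))/6 = 0.333333.
Nodes u₀,…,u₆ = -2, -1.666667, -1.333333, -1, -0.666667, -0.333333, 0.
f(u) = u³ + 2u² + 4u + 2: f₀=-6, f₁=-3.740741, f₂=-2.148148, f₃=-1, f₄=-0.074074, f₅=0.851852, f₆=2.
(h/2)·[f₀ + 2f₁ + 2f₂ + 2f₃ + 2f₄ + 2f₅ + f₆] = 0.166667·(-16.222222) = -2.7037.

-2.7037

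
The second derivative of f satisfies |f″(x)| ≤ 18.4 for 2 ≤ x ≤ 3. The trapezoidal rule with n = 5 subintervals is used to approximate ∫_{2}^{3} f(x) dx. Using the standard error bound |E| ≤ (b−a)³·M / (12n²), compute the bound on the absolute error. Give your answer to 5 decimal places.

|E| ≤ (1)³·18.4 / (12·5²) = 18.4/300 = 0.06133.

0.06133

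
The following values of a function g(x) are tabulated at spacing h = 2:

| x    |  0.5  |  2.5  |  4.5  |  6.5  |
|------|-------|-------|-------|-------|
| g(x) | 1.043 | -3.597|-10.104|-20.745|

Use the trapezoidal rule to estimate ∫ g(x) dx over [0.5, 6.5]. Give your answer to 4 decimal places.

-47.1040

h = 2, n = 3.
(h/2)·[y₀ + 2y₁ + 2y₂ + y₃] = 1·(-47.104) = -47.1040.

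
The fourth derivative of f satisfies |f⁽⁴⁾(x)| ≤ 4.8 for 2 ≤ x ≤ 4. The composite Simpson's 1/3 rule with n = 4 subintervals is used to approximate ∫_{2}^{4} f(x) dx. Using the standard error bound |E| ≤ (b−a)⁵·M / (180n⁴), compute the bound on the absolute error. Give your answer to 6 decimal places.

0.003333

|E| ≤ (2)⁵·4.8 / (180·4⁴) = 153.6/46080 = 0.003333.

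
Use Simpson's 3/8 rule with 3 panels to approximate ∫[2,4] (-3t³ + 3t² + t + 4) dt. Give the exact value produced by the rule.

-110

h = (4 − 2)/3 = 0.666667.
Nodes t₀,…,t₃ = 2, 2.666667, 3.333333, 4.
f(t) = -3t³ + 3t² + t + 4: f₀=-6, f₁=-28.888889, f₂=-70.444444, f₃=-136.
(3h/8)·[f₀ + 3f₁ + 3f₂ + f₃] = 0.25·(-440) = -110.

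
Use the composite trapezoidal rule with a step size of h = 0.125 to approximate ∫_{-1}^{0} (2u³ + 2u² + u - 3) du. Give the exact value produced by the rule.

h = (0 − (-1))/8 = 0.125.
Nodes u₀,…,u₈ = -1, -0.875, -0.75, -0.625, -0.5, -0.375, -0.25, -0.125, 0.
f(u) = 2u³ + 2u² + u - 3: f₀=-4, f₁=-3.68359375, f₂=-3.46875, f₃=-3.33203125, f₄=-3.25, f₅=-3.19921875, f₆=-3.15625, f₇=-3.09765625, f₈=-3.
(h/2)·[f₀ + 2f₁ + 2f₂ + 2f₃ + 2f₄ + 2f₅ + 2f₆ + 2f₇ + f₈] = 0.0625·(-53.375) = -3.3359375.

-3.3359375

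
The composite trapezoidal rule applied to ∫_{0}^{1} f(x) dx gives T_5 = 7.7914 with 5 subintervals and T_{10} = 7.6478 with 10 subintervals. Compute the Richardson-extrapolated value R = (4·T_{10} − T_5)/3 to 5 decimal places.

R = (4·T_{10} − T_5) / 3 = (4·7.6478 − 7.7914)/3 = (22.7998)/3 = 7.59993.

7.59993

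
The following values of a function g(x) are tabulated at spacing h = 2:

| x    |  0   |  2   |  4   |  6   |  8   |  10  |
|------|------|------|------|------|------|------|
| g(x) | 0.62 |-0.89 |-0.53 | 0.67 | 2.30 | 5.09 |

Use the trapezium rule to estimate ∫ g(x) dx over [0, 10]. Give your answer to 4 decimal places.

8.8100

h = 2, n = 5.
(h/2)·[y₀ + 2y₁ + 2y₂ + 2y₃ + 2y₄ + y₅] = 1·(8.81) = 8.8100.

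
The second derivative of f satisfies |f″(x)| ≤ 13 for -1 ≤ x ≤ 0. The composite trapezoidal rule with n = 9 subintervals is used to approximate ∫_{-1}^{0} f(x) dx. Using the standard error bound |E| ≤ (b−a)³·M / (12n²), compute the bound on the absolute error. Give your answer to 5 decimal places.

|E| ≤ (1)³·13 / (12·9²) = 13/972 = 0.01337.

0.01337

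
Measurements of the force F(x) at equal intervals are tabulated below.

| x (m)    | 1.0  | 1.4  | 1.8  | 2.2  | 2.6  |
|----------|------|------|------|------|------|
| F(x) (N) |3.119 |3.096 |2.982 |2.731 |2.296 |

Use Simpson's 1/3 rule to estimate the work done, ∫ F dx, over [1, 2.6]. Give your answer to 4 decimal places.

4.6249

h = 0.4, n = 4.
(h/3)·[y₀ + 4y₁ + 2y₂ + 4y₃ + y₄] = 0.133333·(34.687) = 4.6249.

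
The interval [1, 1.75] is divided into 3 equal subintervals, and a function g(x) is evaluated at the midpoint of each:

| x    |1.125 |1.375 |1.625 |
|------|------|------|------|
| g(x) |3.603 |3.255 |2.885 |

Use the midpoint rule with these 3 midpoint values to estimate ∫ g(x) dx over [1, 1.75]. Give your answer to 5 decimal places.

h = 0.25, n = 3.
h·[y(m₁) + y(m₂) + y(m₃)] = 0.25·(9.743) = 2.43575.

2.43575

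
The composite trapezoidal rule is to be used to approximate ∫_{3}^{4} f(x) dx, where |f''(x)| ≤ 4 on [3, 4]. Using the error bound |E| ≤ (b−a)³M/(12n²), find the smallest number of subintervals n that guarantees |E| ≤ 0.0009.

Need 4/(12n²) ≤ 0.0009.
n² ≥ 4/(12·0.0009) = 370.37 ⇒ n ≥ 19.2450, so the smallest n is 20.

20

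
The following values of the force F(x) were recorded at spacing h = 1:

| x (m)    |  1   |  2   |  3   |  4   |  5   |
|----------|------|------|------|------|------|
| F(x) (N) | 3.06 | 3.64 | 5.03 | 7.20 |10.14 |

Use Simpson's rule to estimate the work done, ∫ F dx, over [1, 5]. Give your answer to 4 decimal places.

22.2067

h = 1, n = 4.
(h/3)·[y₀ + 4y₁ + 2y₂ + 4y₃ + y₄] = 0.333333·(66.62) = 22.2067.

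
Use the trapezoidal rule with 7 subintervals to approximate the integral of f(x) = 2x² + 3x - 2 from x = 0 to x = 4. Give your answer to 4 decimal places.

59.1020

h = (4 − 0)/7 = 0.571429.
Nodes x₀,…,x₇ = 0, 0.571429, 1.142857, 1.714286, 2.285714, 2.857143, 3.428571, 4.
f(x) = 2x² + 3x - 2: f₀=-2, f₁=0.367347, f₂=4.040816, f₃=9.020408, f₄=15.306122, f₅=22.897959, f₆=31.795918, f₇=42.
(h/2)·[f₀ + 2f₁ + 2f₂ + 2f₃ + 2f₄ + 2f₅ + 2f₆ + f₇] = 0.285714·(206.857143) = 59.1020.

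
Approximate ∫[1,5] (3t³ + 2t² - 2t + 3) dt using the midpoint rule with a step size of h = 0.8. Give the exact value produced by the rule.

h = (5 − 1)/5 = 0.8.
Midpoints m₁,…,m₅ = 1.4, 2.2, 3, 3.8, 4.6.
f(m₁)=12.352, f(m₂)=40.224, f(m₃)=96, f(m₄)=188.896, f(m₅)=328.128.
h·[f(m₁) + f(m₂) + f(m₃) + f(m₄) + f(m₅)] = 0.8·(665.6) = 532.48.

532.48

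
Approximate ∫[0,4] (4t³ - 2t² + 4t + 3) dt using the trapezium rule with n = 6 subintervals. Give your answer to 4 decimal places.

263.8519

h = (4 − 0)/6 = 0.666667.
Nodes t₀,…,t₆ = 0, 0.666667, 1.333333, 2, 2.666667, 3.333333, 4.
f(t) = 4t³ - 2t² + 4t + 3: f₀=3, f₁=5.962963, f₂=14.259259, f₃=35, f₄=75.296296, f₅=142.259259, f₆=243.
(h/2)·[f₀ + 2f₁ + 2f₂ + 2f₃ + 2f₄ + 2f₅ + f₆] = 0.333333·(791.555556) = 263.8519.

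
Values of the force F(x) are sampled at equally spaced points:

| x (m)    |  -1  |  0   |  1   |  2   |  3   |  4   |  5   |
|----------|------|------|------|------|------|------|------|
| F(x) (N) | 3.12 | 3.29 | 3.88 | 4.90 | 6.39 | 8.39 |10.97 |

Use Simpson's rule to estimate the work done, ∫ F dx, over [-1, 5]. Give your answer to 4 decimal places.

h = 1, n = 6.
(h/3)·[y₀ + 4y₁ + 2y₂ + 4y₃ + 2y₄ + 4y₅ + y₆] = 0.333333·(100.95) = 33.6500.

33.6500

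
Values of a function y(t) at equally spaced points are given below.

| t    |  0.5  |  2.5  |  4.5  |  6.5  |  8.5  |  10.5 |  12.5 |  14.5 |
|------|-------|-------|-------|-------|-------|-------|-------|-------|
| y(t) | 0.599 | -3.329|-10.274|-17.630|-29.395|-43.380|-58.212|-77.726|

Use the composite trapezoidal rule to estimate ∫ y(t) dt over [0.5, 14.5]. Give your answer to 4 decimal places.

h = 2, n = 7.
(h/2)·[y₀ + 2y₁ + 2y₂ + 2y₃ + 2y₄ + 2y₅ + 2y₆ + y₇] = 1·(-401.567) = -401.5670.

-401.5670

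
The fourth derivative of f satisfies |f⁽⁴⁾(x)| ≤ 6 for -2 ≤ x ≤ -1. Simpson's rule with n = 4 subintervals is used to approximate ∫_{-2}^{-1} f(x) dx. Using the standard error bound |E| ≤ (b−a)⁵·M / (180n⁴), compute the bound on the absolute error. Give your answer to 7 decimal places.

0.0001302

|E| ≤ (1)⁵·6 / (180·4⁴) = 6/46080 = 0.0001302.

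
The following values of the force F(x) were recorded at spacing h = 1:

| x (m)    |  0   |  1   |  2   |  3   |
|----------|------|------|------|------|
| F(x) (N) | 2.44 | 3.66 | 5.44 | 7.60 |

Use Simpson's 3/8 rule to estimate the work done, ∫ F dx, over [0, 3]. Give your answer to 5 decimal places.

14.00250

h = 1, n = 3.
(3h/8)·[y₀ + 3y₁ + 3y₂ + y₃] = 0.375·(37.34) = 14.00250.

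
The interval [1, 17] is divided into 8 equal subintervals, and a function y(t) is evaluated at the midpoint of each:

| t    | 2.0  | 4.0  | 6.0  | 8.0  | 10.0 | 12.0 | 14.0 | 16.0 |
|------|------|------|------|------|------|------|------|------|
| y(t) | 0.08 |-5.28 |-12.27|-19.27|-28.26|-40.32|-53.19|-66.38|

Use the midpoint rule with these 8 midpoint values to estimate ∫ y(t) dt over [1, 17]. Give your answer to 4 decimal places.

h = 2, n = 8.
h·[y(m₁) + y(m₂) + y(m₃) + y(m₄) + y(m₅) + y(m₆) + y(m₇) + y(m₈)] = 2·(-224.89) = -449.7800.

-449.7800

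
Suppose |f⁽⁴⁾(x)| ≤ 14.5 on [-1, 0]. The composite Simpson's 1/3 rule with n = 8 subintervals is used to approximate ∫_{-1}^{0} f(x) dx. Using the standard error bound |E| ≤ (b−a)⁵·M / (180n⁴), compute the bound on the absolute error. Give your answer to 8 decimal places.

0.00001967

|E| ≤ (1)⁵·14.5 / (180·8⁴) = 14.5/737280 = 0.00001967.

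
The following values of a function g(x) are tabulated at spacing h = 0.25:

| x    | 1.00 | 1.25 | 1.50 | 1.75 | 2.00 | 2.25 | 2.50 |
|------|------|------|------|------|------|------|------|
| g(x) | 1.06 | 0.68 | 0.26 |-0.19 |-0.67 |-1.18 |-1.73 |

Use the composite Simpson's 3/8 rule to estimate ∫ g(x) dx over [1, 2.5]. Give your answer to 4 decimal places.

h = 0.25, n = 6.
(3h/8)·[y₀ + 3y₁ + 3y₂ + 2y₃ + 3y₄ + 3y₅ + y₆] = 0.09375·(-3.78) = -0.3544.

-0.3544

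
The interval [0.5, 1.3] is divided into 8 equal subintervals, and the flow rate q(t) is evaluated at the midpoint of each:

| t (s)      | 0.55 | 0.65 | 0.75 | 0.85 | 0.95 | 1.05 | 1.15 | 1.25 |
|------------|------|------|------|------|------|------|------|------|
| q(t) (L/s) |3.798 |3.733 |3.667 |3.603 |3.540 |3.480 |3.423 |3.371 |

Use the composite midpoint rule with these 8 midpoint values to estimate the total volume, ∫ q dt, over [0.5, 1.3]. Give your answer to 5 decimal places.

2.86150

h = 0.1, n = 8.
h·[y(m₁) + y(m₂) + y(m₃) + y(m₄) + y(m₅) + y(m₆) + y(m₇) + y(m₈)] = 0.1·(28.615) = 2.86150.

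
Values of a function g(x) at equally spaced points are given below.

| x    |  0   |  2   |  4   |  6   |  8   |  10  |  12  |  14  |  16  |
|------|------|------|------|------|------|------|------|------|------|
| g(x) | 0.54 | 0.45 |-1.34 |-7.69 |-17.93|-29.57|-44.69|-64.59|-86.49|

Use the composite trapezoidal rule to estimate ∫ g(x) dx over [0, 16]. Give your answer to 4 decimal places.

-416.6700

h = 2, n = 8.
(h/2)·[y₀ + 2y₁ + 2y₂ + 2y₃ + 2y₄ + 2y₅ + 2y₆ + 2y₇ + y₈] = 1·(-416.67) = -416.6700.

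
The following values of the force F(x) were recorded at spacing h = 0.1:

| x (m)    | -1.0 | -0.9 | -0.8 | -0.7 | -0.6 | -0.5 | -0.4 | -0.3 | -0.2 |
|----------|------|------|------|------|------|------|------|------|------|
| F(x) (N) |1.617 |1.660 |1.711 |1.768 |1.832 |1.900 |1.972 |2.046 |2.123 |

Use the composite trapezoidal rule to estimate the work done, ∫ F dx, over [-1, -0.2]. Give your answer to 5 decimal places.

h = 0.1, n = 8.
(h/2)·[y₀ + 2y₁ + 2y₂ + 2y₃ + 2y₄ + 2y₅ + 2y₆ + 2y₇ + y₈] = 0.05·(29.518) = 1.47590.

1.47590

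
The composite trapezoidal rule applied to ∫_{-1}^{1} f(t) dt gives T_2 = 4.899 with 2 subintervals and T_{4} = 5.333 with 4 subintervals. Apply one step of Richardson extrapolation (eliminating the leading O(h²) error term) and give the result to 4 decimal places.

R = (4·T_{4} − T_2) / 3 = (4·5.333 − 4.899)/3 = (16.433)/3 = 5.4777.

5.4777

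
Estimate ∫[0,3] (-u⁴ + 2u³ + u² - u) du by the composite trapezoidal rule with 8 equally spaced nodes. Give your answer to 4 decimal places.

h = (3 − 0)/7 = 0.428571.
Nodes u₀,…,u₇ = 0, 0.428571, 0.857143, 1.285714, 1.714286, 2.142857, 2.571429, 3.
f(u) = -u⁴ + 2u³ + u² - u: f₀=0, f₁=-0.121200, f₂=0.597251, f₃=1.885464, f₄=2.663890, f₅=1.043315, f₆=-5.675135, f₇=-21.
(h/2)·[f₀ + 2f₁ + 2f₂ + 2f₃ + 2f₄ + 2f₅ + 2f₆ + f₇] = 0.214286·(-20.212828) = -4.3313.

-4.3313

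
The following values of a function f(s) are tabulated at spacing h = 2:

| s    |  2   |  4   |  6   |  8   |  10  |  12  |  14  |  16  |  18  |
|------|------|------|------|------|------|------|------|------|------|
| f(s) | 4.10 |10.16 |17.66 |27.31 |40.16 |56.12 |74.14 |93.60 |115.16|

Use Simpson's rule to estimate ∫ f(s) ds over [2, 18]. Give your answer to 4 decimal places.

754.6267

h = 2, n = 8.
(h/3)·[y₀ + 4y₁ + 2y₂ + 4y₃ + 2y₄ + 4y₅ + 2y₆ + 4y₇ + y₈] = 0.666667·(1131.94) = 754.6267.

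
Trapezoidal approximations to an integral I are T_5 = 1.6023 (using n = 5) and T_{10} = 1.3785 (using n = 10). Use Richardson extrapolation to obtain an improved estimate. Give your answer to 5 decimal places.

1.30390

R = (4·T_{10} − T_5) / 3 = (4·1.3785 − 1.6023)/3 = (3.9117)/3 = 1.30390.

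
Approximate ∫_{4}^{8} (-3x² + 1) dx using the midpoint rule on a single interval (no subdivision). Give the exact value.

M = (b−a)·f(6) = 4·(-107) = -428.

-428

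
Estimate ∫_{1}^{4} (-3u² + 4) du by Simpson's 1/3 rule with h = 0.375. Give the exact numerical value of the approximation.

-51

h = (4 − 1)/8 = 0.375.
Nodes u₀,…,u₈ = 1, 1.375, 1.75, 2.125, 2.5, 2.875, 3.25, 3.625, 4.
f(u) = -3u² + 4: f₀=1, f₁=-1.671875, f₂=-5.1875, f₃=-9.546875, f₄=-14.75, f₅=-20.796875, f₆=-27.6875, f₇=-35.421875, f₈=-44.
(h/3)·[f₀ + 4f₁ + 2f₂ + 4f₃ + 2f₄ + 4f₅ + 2f₆ + 4f₇ + f₈] = 0.125·(-408) = -51.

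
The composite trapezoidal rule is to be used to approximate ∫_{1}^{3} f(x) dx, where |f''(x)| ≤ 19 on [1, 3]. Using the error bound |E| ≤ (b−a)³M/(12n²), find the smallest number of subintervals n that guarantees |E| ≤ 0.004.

57

Need 152/(12n²) ≤ 0.004.
n² ≥ 152/(12·0.004) = 3166.67 ⇒ n ≥ 56.2731, so the smallest n is 57.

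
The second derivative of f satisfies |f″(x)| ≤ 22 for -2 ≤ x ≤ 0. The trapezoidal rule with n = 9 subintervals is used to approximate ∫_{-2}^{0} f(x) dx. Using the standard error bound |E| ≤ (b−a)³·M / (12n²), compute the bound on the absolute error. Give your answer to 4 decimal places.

|E| ≤ (2)³·22 / (12·9²) = 176/972 = 0.1811.

0.1811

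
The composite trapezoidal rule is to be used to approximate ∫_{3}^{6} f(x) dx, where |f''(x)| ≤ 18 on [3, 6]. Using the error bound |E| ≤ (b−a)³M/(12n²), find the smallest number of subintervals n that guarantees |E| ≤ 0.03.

37

Need 486/(12n²) ≤ 0.03.
n² ≥ 486/(12·0.03) = 1350 ⇒ n ≥ 36.7423, so the smallest n is 37.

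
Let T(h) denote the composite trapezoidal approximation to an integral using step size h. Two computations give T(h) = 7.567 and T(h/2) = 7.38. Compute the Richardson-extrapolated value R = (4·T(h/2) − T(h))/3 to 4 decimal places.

7.3177

R = (4·T(h/2) − T(h)) / 3 = (4·7.38 − 7.567)/3 = (21.953)/3 = 7.3177.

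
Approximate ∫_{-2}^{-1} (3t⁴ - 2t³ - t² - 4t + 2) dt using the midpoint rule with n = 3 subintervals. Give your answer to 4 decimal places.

h = (-1 − (-2))/3 = 0.333333.
Midpoints m₁,…,m₃ = -1.833333, -1.5, -1.166667.
f(m₁)=52.1875, f(m₂)=27.6875, f(m₃)=14.039352.
h·[f(m₁) + f(m₂) + f(m₃)] = 0.333333·(93.914352) = 31.3048.

31.3048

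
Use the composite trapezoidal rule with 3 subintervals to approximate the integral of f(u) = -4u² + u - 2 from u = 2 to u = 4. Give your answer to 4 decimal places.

h = (4 − 2)/3 = 0.666667.
Nodes u₀,…,u₃ = 2, 2.666667, 3.333333, 4.
f(u) = -4u² + u - 2: f₀=-16, f₁=-27.777778, f₂=-43.111111, f₃=-62.
(h/2)·[f₀ + 2f₁ + 2f₂ + f₃] = 0.333333·(-219.777778) = -73.2593.

-73.2593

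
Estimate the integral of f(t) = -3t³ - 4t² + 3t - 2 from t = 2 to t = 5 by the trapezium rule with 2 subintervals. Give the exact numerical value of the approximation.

h = (5 − 2)/2 = 1.5.
Nodes t₀,…,t₂ = 2, 3.5, 5.
f(t) = -3t³ - 4t² + 3t - 2: f₀=-36, f₁=-169.125, f₂=-462.
(h/2)·[f₀ + 2f₁ + f₂] = 0.75·(-836.25) = -627.1875.

-627.1875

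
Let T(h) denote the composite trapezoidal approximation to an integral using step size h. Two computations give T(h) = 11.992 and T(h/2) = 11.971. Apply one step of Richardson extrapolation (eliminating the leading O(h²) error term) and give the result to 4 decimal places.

11.9640

R = (4·T(h/2) − T(h)) / 3 = (4·11.971 − 11.992)/3 = (35.892)/3 = 11.9640.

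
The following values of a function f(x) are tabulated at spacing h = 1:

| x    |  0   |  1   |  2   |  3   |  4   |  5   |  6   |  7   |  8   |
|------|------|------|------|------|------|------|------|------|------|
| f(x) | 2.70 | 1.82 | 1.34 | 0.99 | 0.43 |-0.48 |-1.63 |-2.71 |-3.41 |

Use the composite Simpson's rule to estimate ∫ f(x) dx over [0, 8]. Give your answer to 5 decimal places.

-0.65000

h = 1, n = 8.
(h/3)·[y₀ + 4y₁ + 2y₂ + 4y₃ + 2y₄ + 4y₅ + 2y₆ + 4y₇ + y₈] = 0.333333·(-1.95) = -0.65000.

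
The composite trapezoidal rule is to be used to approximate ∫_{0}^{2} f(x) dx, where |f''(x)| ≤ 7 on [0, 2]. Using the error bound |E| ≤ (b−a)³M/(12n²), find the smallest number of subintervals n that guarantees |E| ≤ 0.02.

Need 56/(12n²) ≤ 0.02.
n² ≥ 56/(12·0.02) = 233.333 ⇒ n ≥ 15.2753, so the smallest n is 16.

16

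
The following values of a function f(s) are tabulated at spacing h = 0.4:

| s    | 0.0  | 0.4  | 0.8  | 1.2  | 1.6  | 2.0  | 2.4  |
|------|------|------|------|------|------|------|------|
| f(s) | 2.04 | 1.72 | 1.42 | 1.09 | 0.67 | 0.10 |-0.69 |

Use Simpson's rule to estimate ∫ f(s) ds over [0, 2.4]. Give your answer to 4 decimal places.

2.2893

h = 0.4, n = 6.
(h/3)·[y₀ + 4y₁ + 2y₂ + 4y₃ + 2y₄ + 4y₅ + y₆] = 0.133333·(17.17) = 2.2893.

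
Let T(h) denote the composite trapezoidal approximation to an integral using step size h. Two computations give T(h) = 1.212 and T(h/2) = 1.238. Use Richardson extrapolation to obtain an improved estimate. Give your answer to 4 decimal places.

1.2467

R = (4·T(h/2) − T(h)) / 3 = (4·1.238 − 1.212)/3 = (3.740)/3 = 1.2467.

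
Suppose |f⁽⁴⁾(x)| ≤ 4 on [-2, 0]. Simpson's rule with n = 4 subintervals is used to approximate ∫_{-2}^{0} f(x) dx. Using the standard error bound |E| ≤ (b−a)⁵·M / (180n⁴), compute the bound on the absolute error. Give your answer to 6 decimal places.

|E| ≤ (2)⁵·4 / (180·4⁴) = 128/46080 = 0.002778.

0.002778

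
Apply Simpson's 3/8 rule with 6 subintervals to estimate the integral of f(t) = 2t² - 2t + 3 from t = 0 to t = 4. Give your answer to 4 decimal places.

38.6667

h = (4 − 0)/6 = 0.666667.
Nodes t₀,…,t₆ = 0, 0.666667, 1.333333, 2, 2.666667, 3.333333, 4.
f(t) = 2t² - 2t + 3: f₀=3, f₁=2.555556, f₂=3.888889, f₃=7, f₄=11.888889, f₅=18.555556, f₆=27.
(3h/8)·[f₀ + 3f₁ + 3f₂ + 2f₃ + 3f₄ + 3f₅ + f₆] = 0.25·(154.666667) = 38.6667.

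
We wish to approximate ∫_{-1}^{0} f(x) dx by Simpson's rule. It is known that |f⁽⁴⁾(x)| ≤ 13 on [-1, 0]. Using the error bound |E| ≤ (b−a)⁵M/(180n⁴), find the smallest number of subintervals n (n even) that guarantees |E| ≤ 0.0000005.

20

Need 13/(180n⁴) ≤ 0.0000005.
n⁴ ≥ 13/(180·0.0000005) = 144444 ⇒ n ≥ 19.4951, so the smallest even n is 20. (n must be even for Simpson's rule.)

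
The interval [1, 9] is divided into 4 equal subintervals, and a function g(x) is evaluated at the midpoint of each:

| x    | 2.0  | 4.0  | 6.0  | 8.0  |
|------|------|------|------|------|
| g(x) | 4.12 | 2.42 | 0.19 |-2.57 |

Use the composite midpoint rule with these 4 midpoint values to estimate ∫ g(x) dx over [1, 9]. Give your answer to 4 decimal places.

h = 2, n = 4.
h·[y(m₁) + y(m₂) + y(m₃) + y(m₄)] = 2·(4.16) = 8.3200.

8.3200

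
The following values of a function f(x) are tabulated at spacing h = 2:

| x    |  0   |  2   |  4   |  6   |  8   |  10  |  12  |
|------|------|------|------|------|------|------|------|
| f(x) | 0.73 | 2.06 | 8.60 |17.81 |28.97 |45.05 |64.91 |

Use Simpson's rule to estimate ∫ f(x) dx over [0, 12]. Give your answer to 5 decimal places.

h = 2, n = 6.
(h/3)·[y₀ + 4y₁ + 2y₂ + 4y₃ + 2y₄ + 4y₅ + y₆] = 0.666667·(400.46) = 266.97333.

266.97333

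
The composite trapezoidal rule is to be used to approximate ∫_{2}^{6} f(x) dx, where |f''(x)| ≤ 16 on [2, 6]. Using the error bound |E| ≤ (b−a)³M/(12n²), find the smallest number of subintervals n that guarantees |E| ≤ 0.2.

Need 1024/(12n²) ≤ 0.2.
n² ≥ 1024/(12·0.2) = 426.667 ⇒ n ≥ 20.6559, so the smallest n is 21.

21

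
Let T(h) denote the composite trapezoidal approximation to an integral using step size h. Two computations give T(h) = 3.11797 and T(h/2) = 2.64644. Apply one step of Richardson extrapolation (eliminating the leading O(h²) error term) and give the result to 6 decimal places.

2.489263

R = (4·T(h/2) − T(h)) / 3 = (4·2.64644 − 3.11797)/3 = (7.46779)/3 = 2.489263.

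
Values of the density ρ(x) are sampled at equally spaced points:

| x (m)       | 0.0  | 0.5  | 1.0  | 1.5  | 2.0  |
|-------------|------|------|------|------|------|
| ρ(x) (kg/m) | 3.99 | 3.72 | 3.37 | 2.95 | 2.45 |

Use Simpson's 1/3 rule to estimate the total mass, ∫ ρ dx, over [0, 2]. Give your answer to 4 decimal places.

h = 0.5, n = 4.
(h/3)·[y₀ + 4y₁ + 2y₂ + 4y₃ + y₄] = 0.166667·(39.86) = 6.6433.

6.6433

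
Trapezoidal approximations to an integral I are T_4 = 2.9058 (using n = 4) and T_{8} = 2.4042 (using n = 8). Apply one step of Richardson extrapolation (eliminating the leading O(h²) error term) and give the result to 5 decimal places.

R = (4·T_{8} − T_4) / 3 = (4·2.4042 − 2.9058)/3 = (6.7110)/3 = 2.23700.

2.23700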